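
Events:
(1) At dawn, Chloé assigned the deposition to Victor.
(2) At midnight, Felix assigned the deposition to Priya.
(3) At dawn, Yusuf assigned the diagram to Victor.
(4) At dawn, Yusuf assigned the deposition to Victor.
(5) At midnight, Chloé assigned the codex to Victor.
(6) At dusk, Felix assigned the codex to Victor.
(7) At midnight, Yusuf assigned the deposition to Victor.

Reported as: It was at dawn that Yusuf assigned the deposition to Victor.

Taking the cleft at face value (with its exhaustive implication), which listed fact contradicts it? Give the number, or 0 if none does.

7

Focus of the cleft: "at dawn" (the setting). Presupposed background: same agent, thing, recipient (Yusuf / the deposition / Victor).
The exhaustive reading says no other setting fits that background.
But fact (7) also has same agent, thing, recipient (Yusuf / the deposition / Victor), with setting = at midnight — so the exhaustive reading fails.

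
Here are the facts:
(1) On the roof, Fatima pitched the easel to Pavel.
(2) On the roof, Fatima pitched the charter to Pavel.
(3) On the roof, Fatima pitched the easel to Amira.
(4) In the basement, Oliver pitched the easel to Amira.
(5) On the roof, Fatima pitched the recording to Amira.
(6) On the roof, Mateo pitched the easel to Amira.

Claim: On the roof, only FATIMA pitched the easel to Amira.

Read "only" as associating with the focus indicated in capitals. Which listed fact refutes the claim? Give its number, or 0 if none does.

Focus (in capitals) is "Fatima" — the agent. "Only" excludes alternative agents while holding fixed the easel as thing and Amira as recipient and on the roof as setting.
Fact (6) matches on the easel as thing and Amira as recipient and on the roof as setting, but has agent = Mateo instead. That refutes the claim.

6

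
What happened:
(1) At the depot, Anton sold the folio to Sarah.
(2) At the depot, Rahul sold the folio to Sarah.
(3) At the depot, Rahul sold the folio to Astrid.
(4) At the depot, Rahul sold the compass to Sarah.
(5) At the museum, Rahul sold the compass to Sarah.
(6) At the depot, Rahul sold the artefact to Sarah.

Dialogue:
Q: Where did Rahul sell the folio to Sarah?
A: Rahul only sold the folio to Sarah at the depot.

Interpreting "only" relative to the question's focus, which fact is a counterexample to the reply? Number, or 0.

0

The question "Where did ...?" targets the setting, so in the reply the focus falls on "at the depot".
"Only" then excludes alternative settings while the background — agent = Rahul, thing = the folio, recipient = Sarah — is held fixed.
No listed fact shares that background with another setting. Nothing contradicts the reply.
(Fact (4) would refute a reading with focus on the thing — but that is not what the question asks.)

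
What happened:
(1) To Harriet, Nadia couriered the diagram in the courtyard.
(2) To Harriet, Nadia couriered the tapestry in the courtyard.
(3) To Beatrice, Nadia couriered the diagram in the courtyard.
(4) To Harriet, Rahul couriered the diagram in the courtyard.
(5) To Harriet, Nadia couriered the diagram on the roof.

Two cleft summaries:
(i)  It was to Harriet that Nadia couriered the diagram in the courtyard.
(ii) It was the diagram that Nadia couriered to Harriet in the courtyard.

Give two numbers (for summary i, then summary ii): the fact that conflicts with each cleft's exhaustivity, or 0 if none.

3, 2

(i): focus "Harriet". Looking for agent = Nadia, thing = the diagram, setting = in the courtyard with some other recipient — fact (3) has Beatrice there. Refuted.
(ii): focus "the diagram". Looking for agent = Nadia, recipient = Harriet, setting = in the courtyard with some other thing — fact (2) has the tapestry there. Refuted.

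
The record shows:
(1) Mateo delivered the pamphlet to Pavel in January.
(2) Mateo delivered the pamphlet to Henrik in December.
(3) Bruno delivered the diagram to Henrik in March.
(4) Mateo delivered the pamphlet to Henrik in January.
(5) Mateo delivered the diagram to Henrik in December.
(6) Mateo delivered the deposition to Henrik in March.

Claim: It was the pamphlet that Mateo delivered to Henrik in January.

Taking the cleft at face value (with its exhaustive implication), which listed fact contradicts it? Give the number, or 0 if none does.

0

Focus of the cleft: "the pamphlet" (the thing). Presupposed background: agent = Mateo, recipient = Henrik, setting = in January.
Exhaustivity: the pamphlet is the only thing satisfying that background.
Every other fact differs from the presupposition on some backgrounded slot, so none challenges the exhaustivity.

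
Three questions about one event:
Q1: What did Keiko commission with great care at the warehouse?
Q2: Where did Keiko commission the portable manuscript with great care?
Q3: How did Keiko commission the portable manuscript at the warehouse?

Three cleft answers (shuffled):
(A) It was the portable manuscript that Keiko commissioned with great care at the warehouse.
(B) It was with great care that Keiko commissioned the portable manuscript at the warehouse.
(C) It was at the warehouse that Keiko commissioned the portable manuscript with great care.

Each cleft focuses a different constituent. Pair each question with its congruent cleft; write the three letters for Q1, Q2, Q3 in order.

Q1 asks about the direct object; cleft (A) focuses "the portable manuscript", which is the direct object — so Q1 → A.
Q2 asks about the location; cleft (C) focuses "at the warehouse", which is the location — so Q2 → C.
Q3 asks about the manner; cleft (B) focuses "with great care", which is the manner — so Q3 → B.
Mapping: Q1→A, Q2→C, Q3→B.

ACB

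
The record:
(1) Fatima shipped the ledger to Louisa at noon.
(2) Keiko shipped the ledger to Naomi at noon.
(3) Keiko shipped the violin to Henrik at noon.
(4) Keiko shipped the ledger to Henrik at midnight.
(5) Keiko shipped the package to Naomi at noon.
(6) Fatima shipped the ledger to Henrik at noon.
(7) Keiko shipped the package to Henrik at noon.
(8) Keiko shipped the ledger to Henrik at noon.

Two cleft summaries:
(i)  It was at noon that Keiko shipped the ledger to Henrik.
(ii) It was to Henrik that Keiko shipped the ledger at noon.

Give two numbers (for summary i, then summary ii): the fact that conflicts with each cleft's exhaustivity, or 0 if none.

4, 2

(i): focus "at noon". Looking for Keiko as agent and the ledger as thing and Henrik as recipient with some other setting — fact (4) has at midnight there. Refuted.
(ii): focus "Henrik". Looking for Keiko as agent and the ledger as thing and at noon as setting with some other recipient — fact (2) has Naomi there. Refuted.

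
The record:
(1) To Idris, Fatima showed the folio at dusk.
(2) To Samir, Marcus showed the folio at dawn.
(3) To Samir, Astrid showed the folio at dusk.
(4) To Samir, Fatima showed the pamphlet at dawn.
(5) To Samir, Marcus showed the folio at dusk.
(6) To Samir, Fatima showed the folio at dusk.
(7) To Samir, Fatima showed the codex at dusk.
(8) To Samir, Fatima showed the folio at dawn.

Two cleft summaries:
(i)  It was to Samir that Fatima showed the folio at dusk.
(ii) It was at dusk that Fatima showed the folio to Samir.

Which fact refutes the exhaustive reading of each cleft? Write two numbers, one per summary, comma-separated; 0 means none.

1, 8

Summary (i) focuses "Samir" (the recipient); background same agent, thing, setting (Fatima / the folio / at dusk). Fact (1) matches that background with recipient = Idris — refutes (i).
Summary (ii) focuses "at dusk" (the setting); background same agent, thing, recipient (Fatima / the folio / Samir). Fact (8) matches that background with setting = at dawn — refutes (ii).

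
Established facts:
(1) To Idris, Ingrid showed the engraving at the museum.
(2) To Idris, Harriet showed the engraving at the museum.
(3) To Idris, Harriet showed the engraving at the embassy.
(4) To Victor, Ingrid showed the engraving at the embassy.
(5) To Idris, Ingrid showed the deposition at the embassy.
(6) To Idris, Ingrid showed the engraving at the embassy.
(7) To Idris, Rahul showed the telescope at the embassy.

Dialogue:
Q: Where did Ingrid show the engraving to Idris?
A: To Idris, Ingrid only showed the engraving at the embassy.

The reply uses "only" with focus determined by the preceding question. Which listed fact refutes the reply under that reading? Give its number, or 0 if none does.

1

Answering "Where did ...?" puts focus on the setting — here, "at the embassy".
"Only" then excludes alternative settings while the background — same agent, thing, recipient (Ingrid / the engraving / Idris) — is held fixed.
Fact (1) keeps same agent, thing, recipient (Ingrid / the engraving / Idris) but has setting = at the museum; that refutes the reply.
(Fact (5) would refute a reading with focus on the thing — but that is not what the question asks.)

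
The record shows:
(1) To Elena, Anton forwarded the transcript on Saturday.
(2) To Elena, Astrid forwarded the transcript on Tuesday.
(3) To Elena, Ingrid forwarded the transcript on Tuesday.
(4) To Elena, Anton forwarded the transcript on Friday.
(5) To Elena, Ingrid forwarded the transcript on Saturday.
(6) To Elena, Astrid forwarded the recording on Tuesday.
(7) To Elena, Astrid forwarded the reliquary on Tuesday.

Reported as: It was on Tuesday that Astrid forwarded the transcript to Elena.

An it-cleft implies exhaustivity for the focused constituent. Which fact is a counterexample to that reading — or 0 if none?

0

Focus of the cleft: "on Tuesday" (the setting). Presupposed background: same agent, thing, recipient (Astrid / the transcript / Elena).
Exhaustivity: on Tuesday is the only setting satisfying that background.
No listed fact matches the background with a different setting. Exhaustivity holds.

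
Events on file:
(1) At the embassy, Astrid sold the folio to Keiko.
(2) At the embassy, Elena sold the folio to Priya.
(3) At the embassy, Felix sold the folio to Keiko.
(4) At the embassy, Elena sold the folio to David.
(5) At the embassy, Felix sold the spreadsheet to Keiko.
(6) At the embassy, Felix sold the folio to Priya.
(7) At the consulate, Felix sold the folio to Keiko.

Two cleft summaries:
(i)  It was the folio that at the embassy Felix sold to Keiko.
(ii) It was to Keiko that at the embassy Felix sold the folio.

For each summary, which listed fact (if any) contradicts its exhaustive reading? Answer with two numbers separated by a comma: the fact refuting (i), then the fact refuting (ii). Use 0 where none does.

5, 6

(i): focus "the folio". Looking for same agent, recipient, setting (Felix / Keiko / at the embassy) with some other thing — fact (5) has the spreadsheet there. Refuted.
(ii): focus "Keiko". Looking for same agent, thing, setting (Felix / the folio / at the embassy) with some other recipient — fact (6) has Priya there. Refuted.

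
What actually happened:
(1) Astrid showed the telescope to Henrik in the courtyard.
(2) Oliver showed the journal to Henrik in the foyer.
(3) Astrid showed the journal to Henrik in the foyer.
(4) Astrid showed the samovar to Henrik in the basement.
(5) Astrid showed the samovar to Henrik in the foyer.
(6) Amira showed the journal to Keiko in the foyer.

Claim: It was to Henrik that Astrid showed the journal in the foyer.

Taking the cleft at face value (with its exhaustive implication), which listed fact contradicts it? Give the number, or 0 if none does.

Focus of the cleft: "Henrik" (the recipient). Presupposed background: Astrid as agent and the journal as thing and in the foyer as setting.
The exhaustive reading says no other recipient fits that background.
No listed fact matches the background with a different recipient. Exhaustivity holds.

0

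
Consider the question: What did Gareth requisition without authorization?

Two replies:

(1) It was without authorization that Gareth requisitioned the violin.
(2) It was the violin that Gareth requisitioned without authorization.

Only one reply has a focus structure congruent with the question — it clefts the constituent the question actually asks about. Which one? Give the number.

The question word "what" targets the direct object.
Option (1) clefts "without authorization" — the manner, not what was asked.
Option (2) clefts "the violin" — that matches what the question asks about.
So the congruent reply is (2).

2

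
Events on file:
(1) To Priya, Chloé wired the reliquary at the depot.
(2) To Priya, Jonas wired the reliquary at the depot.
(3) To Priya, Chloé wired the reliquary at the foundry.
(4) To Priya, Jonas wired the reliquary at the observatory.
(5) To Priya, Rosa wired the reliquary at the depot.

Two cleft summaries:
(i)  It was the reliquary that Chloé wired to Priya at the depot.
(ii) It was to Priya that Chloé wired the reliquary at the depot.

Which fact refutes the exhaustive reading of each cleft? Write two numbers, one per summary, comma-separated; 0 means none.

0, 0

(i): focus "the reliquary". No fact shares Chloé as agent and Priya as recipient and at the depot as setting with a different thing. 0.
(ii): focus "Priya". No fact shares Chloé as agent and the reliquary as thing and at the depot as setting with a different recipient. 0.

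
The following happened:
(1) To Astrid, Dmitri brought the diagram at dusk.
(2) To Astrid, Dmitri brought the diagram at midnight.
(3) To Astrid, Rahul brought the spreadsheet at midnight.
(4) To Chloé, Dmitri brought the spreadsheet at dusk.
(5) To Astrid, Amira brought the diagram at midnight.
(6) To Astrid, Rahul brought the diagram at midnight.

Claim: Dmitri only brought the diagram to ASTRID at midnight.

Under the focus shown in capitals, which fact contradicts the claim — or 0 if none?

0

The capitals mark "Astrid" as focus. So "only" rules out other recipients, with the rest (same agent, thing, setting (Dmitri / the diagram / at midnight)) as background.
Every other fact changes something in the background, not just the recipient. Nothing refutes the claim.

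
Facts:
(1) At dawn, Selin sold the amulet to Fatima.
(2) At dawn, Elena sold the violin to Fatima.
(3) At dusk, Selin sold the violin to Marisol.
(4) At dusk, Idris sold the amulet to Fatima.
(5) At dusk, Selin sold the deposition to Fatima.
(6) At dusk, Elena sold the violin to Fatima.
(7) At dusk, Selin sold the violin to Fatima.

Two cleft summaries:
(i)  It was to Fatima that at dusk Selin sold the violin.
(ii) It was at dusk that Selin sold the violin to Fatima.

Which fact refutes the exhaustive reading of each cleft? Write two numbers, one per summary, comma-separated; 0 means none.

3, 0

Summary (i) focuses "Fatima" (the recipient); background agent = Selin, thing = the violin, setting = at dusk. Fact (3) matches that background with recipient = Marisol — refutes (i).
Summary (ii) focuses "at dusk" (the setting); background agent = Selin, thing = the violin, recipient = Fatima. No fact matches that background with a different setting, so 0.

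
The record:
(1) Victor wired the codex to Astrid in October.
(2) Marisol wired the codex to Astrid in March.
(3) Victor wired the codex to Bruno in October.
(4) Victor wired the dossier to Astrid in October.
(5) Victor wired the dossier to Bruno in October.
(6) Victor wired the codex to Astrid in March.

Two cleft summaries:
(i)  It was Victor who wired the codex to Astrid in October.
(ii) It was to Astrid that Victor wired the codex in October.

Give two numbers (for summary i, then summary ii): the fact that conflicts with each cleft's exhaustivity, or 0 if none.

(i): focus "Victor". No fact shares thing = the codex, recipient = Astrid, setting = in October with a different agent. 0.
(ii): focus "Astrid". Looking for agent = Victor, thing = the codex, setting = in October with some other recipient — fact (3) has Bruno there. Refuted.

0, 3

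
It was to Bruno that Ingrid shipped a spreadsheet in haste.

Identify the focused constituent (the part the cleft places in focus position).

In an it-cleft "It was X that/who ...", the clefted constituent X is the focus; the that/who-clause expresses the presupposed open proposition.
Here the focus is "to Bruno". The backgrounded (presupposed) material includes "Ingrid", "a spreadsheet" and "in haste".

to Bruno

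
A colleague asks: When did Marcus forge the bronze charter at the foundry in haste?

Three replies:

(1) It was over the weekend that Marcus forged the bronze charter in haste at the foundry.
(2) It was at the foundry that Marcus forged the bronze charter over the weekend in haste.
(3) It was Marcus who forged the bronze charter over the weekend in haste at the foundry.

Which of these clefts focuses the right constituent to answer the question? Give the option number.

The question word "when" targets the time.
Option (1) clefts "over the weekend" — that matches what the question asks about.
Option (2) clefts "at the foundry" — the location, not what was asked.
Option (3) clefts "Marcus" — the subject (agent), not what was asked.
So the congruent reply is (1).

1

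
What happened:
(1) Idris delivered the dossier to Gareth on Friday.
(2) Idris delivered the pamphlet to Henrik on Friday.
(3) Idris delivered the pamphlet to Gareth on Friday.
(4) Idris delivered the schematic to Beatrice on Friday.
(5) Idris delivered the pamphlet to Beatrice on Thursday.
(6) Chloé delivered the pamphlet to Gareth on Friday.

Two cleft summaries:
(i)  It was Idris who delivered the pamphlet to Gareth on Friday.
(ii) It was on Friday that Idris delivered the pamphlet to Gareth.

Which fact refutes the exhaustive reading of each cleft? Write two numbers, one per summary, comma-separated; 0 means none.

6, 0

Summary (i) focuses "Idris" (the agent); background same thing, recipient, setting (the pamphlet / Gareth / on Friday). Fact (6) matches that background with agent = Chloé — refutes (i).
Summary (ii) focuses "on Friday" (the setting); background same agent, thing, recipient (Idris / the pamphlet / Gareth). No fact matches that background with a different setting, so 0.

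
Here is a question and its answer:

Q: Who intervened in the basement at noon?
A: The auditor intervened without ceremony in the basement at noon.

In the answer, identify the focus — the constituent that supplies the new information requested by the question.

the auditor

The wh-word "who" asks about the subject (agent).
In the answer, "in the basement" and "at noon" are given — repeated from the question.
"without ceremony" is also new, but it specifies the manner, which is not what the question asks about — so it is not the focus.
The constituent filling the subject (agent) gap is "the auditor"; that is the focus.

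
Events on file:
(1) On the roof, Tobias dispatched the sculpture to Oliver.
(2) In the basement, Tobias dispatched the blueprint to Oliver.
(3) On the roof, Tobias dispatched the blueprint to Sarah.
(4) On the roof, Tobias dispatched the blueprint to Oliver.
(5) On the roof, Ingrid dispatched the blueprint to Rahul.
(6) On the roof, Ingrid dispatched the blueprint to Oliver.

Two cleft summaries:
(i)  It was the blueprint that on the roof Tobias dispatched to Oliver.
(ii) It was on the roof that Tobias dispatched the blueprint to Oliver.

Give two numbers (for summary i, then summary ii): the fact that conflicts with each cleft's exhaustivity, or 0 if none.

Summary (i) focuses "the blueprint" (the thing); background agent = Tobias, recipient = Oliver, setting = on the roof. Fact (1) matches that background with thing = the sculpture — refutes (i).
Summary (ii) focuses "on the roof" (the setting); background agent = Tobias, thing = the blueprint, recipient = Oliver. Fact (2) matches that background with setting = in the basement — refutes (ii).

1, 2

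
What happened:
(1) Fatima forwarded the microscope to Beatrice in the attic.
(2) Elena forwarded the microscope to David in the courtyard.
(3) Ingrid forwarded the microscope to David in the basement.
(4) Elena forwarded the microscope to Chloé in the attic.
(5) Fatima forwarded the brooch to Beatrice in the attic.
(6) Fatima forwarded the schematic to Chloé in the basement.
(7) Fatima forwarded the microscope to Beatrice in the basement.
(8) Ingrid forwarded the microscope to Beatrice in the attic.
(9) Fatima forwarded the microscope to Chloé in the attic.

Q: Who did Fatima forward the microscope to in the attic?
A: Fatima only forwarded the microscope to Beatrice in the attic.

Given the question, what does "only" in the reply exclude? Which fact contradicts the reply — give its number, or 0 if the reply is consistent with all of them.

9

The question "Who did ... to ...?" targets the recipient, so in the reply the focus falls on "Beatrice".
So "only" ranges over recipients; the rest (agent = Fatima, thing = the microscope, setting = in the attic) is presupposed.
Fact (9) shares the background with a different recipient (Chloé) — counterexample.
(Fact (7) would refute a reading with focus on the setting — but that is not what the question asks.)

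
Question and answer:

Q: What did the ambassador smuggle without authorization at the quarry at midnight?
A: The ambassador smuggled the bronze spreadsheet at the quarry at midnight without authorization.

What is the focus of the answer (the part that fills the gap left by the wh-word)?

the bronze spreadsheet

The wh-word "what" asks about the direct object.
In the answer, "the ambassador", "without authorization", "at the quarry" and "at midnight" are given — repeated from the question.
The constituent filling the direct object gap is "the bronze spreadsheet"; that is the focus and would carry nuclear stress.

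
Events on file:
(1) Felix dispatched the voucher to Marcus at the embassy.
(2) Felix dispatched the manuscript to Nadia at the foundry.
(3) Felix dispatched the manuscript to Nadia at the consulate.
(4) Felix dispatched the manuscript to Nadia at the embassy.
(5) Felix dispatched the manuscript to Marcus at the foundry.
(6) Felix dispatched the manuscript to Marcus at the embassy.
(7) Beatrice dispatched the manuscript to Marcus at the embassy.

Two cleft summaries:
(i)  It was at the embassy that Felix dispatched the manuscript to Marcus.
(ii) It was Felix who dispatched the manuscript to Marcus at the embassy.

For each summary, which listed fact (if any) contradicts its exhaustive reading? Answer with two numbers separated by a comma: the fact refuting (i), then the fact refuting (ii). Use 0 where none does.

(i): focus "at the embassy". Looking for same agent, thing, recipient (Felix / the manuscript / Marcus) with some other setting — fact (5) has at the foundry there. Refuted.
(ii): focus "Felix". Looking for same thing, recipient, setting (the manuscript / Marcus / at the embassy) with some other agent — fact (7) has Beatrice there. Refuted.

5, 7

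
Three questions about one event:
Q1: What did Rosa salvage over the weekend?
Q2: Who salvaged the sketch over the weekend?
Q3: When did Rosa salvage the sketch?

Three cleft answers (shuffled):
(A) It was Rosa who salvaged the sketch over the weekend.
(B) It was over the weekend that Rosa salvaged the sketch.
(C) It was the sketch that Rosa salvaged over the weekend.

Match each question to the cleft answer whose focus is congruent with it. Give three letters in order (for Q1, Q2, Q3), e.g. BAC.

CAB

Q1 asks about the direct object; cleft (C) focuses "the sketch", which is the direct object — so Q1 → C.
Q2 asks about the subject (agent); cleft (A) focuses "Rosa", which is the subject (agent) — so Q2 → A.
Q3 asks about the time; cleft (B) focuses "over the weekend", which is the time — so Q3 → B.
Mapping: Q1→C, Q2→A, Q3→B.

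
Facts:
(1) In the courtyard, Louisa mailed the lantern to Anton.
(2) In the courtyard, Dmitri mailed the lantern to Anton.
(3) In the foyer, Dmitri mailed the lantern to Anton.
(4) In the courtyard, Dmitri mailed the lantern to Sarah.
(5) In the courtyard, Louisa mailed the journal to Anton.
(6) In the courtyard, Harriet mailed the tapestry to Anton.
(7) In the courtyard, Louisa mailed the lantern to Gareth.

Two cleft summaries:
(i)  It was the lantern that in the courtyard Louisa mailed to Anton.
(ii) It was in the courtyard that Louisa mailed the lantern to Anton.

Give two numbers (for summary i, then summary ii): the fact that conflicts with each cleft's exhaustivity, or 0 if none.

5, 0

Summary (i) focuses "the lantern" (the thing); background agent = Louisa, recipient = Anton, setting = in the courtyard. Fact (5) matches that background with thing = the journal — refutes (i).
Summary (ii) focuses "in the courtyard" (the setting); background agent = Louisa, thing = the lantern, recipient = Anton. No fact matches that background with a different setting, so 0.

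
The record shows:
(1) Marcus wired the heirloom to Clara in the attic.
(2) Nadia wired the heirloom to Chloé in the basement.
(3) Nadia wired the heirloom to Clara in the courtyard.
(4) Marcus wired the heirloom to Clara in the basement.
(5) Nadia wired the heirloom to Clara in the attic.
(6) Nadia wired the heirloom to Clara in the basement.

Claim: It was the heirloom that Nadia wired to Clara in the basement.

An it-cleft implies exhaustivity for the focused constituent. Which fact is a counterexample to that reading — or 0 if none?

Focus of the cleft: "the heirloom" (the thing). Presupposed background: same agent, recipient, setting (Nadia / Clara / in the basement).
Exhaustivity: the heirloom is the only thing satisfying that background.
No listed fact matches the background with a different thing. Exhaustivity holds.

0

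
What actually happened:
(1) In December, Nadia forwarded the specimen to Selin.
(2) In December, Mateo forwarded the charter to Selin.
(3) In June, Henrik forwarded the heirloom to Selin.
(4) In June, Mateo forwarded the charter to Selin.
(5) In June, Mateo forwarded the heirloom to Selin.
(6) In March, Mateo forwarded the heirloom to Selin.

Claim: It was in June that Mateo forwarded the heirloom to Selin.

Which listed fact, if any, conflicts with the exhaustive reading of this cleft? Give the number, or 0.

The cleft puts "in June" in focus and presupposes the open proposition with same agent, thing, recipient (Mateo / the heirloom / Selin).
The exhaustive reading says no other setting fits that background.
Fact (6) shares the background but with setting = in March; exhaustivity is violated.

6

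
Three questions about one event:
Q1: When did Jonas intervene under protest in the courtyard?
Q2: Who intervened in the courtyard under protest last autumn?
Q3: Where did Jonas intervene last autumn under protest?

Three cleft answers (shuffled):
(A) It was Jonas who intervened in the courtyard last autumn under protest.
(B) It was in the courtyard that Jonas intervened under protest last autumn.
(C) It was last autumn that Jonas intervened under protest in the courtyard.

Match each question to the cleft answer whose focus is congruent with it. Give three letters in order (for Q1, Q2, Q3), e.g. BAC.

CAB

Q1 asks about the time; cleft (C) focuses "last autumn", which is the time — so Q1 → C.
Q2 asks about the subject (agent); cleft (A) focuses "Jonas", which is the subject (agent) — so Q2 → A.
Q3 asks about the location; cleft (B) focuses "in the courtyard", which is the location — so Q3 → B.
Mapping: Q1→C, Q2→A, Q3→B.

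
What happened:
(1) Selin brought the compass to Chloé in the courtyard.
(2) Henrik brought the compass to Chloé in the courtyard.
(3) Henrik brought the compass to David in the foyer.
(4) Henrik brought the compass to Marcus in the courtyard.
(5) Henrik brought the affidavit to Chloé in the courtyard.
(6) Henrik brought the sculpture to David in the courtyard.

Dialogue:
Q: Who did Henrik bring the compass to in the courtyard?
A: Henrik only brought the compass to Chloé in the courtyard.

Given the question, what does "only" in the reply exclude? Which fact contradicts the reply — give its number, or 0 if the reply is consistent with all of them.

Answering "Who did ... to ...?" puts focus on the recipient — here, "Chloé".
So "only" ranges over recipients; the rest (Henrik as agent and the compass as thing and in the courtyard as setting) is presupposed.
Fact (4) shares the background with a different recipient (Marcus) — counterexample.
(Fact (5) would refute a reading with focus on the thing — but that is not what the question asks.)

4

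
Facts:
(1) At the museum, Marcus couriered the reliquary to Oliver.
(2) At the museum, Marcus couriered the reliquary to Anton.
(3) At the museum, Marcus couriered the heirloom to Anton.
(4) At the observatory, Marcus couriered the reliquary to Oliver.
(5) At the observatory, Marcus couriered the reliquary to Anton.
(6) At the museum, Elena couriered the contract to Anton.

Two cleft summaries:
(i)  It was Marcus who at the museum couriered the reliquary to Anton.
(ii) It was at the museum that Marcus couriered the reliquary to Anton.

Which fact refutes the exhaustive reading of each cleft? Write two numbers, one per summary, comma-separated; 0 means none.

0, 5

(i): focus "Marcus". No fact shares thing = the reliquary, recipient = Anton, setting = at the museum with a different agent. 0.
(ii): focus "at the museum". Looking for agent = Marcus, thing = the reliquary, recipient = Anton with some other setting — fact (5) has at the observatory there. Refuted.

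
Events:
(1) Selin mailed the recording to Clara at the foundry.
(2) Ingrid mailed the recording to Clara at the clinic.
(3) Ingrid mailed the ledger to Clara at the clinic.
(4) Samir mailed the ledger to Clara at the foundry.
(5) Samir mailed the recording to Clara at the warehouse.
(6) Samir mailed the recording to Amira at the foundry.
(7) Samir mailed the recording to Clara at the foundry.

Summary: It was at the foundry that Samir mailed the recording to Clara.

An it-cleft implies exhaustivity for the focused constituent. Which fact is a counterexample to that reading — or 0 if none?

5

The cleft puts "at the foundry" in focus and presupposes the open proposition with same agent, thing, recipient (Samir / the recording / Clara).
The exhaustive reading says no other setting fits that background.
Fact (5) shares the background but with setting = at the warehouse; exhaustivity is violated.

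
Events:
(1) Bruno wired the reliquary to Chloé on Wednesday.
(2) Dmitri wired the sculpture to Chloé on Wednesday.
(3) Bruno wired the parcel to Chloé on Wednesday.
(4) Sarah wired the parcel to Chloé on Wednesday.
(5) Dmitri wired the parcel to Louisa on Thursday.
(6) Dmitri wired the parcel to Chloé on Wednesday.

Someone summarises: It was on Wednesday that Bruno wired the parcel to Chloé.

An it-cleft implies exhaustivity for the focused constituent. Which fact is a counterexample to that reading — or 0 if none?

Focus of the cleft: "on Wednesday" (the setting). Presupposed background: same agent, thing, recipient (Bruno / the parcel / Chloé).
Exhaustivity: on Wednesday is the only setting satisfying that background.
No listed fact matches the background with a different setting. Exhaustivity holds.

0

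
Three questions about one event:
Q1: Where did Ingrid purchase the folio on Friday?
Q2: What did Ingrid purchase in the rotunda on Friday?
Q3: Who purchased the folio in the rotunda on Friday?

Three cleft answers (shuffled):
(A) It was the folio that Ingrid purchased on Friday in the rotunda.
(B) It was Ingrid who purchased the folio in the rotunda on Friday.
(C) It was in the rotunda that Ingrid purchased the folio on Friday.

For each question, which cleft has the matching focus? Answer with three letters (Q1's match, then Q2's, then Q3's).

Q1 asks about the location; cleft (C) focuses "in the rotunda", which is the location — so Q1 → C.
Q2 asks about the direct object; cleft (A) focuses "the folio", which is the direct object — so Q2 → A.
Q3 asks about the subject (agent); cleft (B) focuses "Ingrid", which is the subject (agent) — so Q3 → B.
Mapping: Q1→C, Q2→A, Q3→B.

CAB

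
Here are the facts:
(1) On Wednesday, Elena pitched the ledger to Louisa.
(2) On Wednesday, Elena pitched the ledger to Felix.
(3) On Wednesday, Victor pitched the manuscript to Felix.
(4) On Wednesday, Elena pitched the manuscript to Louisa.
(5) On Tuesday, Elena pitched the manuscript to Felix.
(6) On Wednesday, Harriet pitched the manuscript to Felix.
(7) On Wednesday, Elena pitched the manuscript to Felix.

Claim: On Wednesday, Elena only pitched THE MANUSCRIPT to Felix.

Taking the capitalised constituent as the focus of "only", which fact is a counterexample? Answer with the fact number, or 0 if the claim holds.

The capitals mark "the manuscript" as focus. So "only" rules out other things, with the rest (same agent, recipient, setting (Elena / Felix / on Wednesday)) as background.
Fact (2) shares the background but differs in thing (the ledger) — a counterexample.

2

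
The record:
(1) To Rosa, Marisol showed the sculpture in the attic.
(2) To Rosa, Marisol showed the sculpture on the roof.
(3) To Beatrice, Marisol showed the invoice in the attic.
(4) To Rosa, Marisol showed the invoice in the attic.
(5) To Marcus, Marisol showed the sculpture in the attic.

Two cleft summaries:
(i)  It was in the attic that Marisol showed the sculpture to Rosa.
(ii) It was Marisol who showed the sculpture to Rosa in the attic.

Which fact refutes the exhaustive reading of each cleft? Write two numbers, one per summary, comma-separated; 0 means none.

2, 0

Summary (i) focuses "in the attic" (the setting); background same agent, thing, recipient (Marisol / the sculpture / Rosa). Fact (2) matches that background with setting = on the roof — refutes (i).
Summary (ii) focuses "Marisol" (the agent); background same thing, recipient, setting (the sculpture / Rosa / in the attic). No fact matches that background with a different agent, so 0.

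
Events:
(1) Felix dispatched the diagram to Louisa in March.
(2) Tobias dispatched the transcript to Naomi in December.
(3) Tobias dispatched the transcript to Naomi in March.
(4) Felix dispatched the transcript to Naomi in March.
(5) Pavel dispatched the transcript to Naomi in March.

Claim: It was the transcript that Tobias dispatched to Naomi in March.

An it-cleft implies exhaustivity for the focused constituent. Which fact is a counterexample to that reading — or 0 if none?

0

Focus of the cleft: "the transcript" (the thing). Presupposed background: agent = Tobias, recipient = Naomi, setting = in March.
Exhaustivity: the transcript is the only thing satisfying that background.
No listed fact matches the background with a different thing. Exhaustivity holds.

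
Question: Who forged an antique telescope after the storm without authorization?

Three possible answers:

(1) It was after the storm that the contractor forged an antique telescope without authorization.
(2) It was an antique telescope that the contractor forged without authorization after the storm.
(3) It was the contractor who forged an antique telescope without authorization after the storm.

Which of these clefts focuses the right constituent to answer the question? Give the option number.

3

The question word "who" targets the subject (agent).
Option (1) clefts "after the storm" — the time, not what was asked.
Option (2) clefts "an antique telescope" — the direct object, not what was asked.
Option (3) clefts "the contractor" — that matches what the question asks about.
So the congruent reply is (3).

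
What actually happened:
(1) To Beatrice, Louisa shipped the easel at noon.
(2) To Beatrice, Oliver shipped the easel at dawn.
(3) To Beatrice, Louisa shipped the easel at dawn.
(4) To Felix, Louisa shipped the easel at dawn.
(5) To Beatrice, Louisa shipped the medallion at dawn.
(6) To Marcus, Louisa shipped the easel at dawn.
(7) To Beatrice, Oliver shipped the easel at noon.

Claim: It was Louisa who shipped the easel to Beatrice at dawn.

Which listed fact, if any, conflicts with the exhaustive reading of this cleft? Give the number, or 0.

2

Focus of the cleft: "Louisa" (the agent). Presupposed background: same thing, recipient, setting (the easel / Beatrice / at dawn).
The exhaustive reading says no other agent fits that background.
But fact (2) also has same thing, recipient, setting (the easel / Beatrice / at dawn), with agent = Oliver — so the exhaustive reading fails.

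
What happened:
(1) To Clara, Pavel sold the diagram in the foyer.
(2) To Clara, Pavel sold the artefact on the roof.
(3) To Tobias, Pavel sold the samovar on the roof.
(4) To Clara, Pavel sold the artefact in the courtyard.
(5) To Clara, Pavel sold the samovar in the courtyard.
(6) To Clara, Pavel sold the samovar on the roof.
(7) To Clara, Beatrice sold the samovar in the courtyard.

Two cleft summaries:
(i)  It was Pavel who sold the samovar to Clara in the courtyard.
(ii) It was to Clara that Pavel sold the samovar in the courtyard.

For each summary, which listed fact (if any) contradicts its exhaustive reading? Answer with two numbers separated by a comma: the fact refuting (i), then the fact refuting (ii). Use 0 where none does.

(i): focus "Pavel". Looking for same thing, recipient, setting (the samovar / Clara / in the courtyard) with some other agent — fact (7) has Beatrice there. Refuted.
(ii): focus "Clara". No fact shares same agent, thing, setting (Pavel / the samovar / in the courtyard) with a different recipient. 0.

7, 0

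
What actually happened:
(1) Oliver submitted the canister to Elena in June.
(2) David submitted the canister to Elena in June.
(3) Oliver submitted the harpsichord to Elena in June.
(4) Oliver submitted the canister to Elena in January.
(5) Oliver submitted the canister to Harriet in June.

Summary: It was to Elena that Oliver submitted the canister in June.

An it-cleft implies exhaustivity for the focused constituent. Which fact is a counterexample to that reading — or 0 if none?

5

The cleft puts "Elena" in focus and presupposes the open proposition with Oliver as agent and the canister as thing and in June as setting.
The exhaustive reading says no other recipient fits that background.
But fact (5) also has Oliver as agent and the canister as thing and in June as setting, with recipient = Harriet — so the exhaustive reading fails.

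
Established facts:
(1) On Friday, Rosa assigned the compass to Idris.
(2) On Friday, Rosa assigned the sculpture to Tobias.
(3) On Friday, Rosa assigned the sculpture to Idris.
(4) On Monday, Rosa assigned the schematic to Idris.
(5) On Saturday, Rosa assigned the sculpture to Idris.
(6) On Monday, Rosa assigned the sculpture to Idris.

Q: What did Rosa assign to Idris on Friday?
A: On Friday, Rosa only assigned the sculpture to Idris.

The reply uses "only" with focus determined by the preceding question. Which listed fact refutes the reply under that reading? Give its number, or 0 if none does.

The question "What did ...?" targets the thing, so in the reply the focus falls on "the sculpture".
So "only" ranges over things; the rest (Rosa as agent and Idris as recipient and on Friday as setting) is presupposed.
Fact (1) keeps Rosa as agent and Idris as recipient and on Friday as setting but has thing = the compass; that refutes the reply.
(Fact (5) would refute a reading with focus on the setting — but that is not what the question asks.)

1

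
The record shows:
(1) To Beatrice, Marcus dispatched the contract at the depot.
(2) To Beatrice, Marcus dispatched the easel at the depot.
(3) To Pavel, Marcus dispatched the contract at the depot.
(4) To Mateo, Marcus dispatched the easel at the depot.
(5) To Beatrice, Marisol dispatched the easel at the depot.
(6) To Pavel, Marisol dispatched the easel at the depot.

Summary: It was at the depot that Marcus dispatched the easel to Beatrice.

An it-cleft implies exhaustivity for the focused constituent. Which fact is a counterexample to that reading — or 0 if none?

0

Focus of the cleft: "at the depot" (the setting). Presupposed background: same agent, thing, recipient (Marcus / the easel / Beatrice).
The exhaustive reading says no other setting fits that background.
Every other fact differs from the presupposition on some backgrounded slot, so none challenges the exhaustivity.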